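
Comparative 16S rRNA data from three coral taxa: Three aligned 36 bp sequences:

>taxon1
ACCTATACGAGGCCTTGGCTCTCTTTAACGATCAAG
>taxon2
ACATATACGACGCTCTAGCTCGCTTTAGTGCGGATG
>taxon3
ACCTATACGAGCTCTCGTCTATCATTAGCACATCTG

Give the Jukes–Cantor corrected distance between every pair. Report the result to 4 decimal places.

taxon1–taxon2: 12/36 sites differ → p ≈ 0.333333, d = −0.75 ln(1 − 0.444444) = 0.440839 ≈ 0.4408.
taxon1–taxon3: 13/36 sites differ → p ≈ 0.361111, d = −0.75 ln(1 − 0.481481) = 0.492584 ≈ 0.4926.
taxon2–taxon3: 17/36 sites differ → p ≈ 0.472222, d = −0.75 ln(1 − 0.629629) = 0.744938 ≈ 0.7449.

d(taxon1,taxon2) = 0.4408, d(taxon1,taxon3) = 0.4926, d(taxon2,taxon3) = 0.7449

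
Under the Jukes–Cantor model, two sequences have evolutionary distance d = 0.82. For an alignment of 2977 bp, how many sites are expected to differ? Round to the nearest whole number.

Invert JC69: p = (3/4)(1 − e^(−4d/3)) = 0.75 × (1 − e^(-1.093333)) = 0.75 × (1 − 0.335098) = 0.498677.
Expected differing sites = pL ≈ 0.498677 × 2977 = 1484.561429 ≈ 1485.

1485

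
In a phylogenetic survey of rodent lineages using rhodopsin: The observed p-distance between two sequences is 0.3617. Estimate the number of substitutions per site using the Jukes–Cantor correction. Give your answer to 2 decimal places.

d = −(3/4) ln(1 − 4p/3) = −0.75 ln(1 − 0.482267) = −0.75 ln(0.517733)
  = −0.75 × (-0.658296) = 0.493722 substitutions/site.

0.49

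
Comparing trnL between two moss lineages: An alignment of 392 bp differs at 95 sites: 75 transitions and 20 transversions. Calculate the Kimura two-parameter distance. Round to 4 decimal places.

P = 75/392 ≈ 0.191327 and Q = 20/392 ≈ 0.05102.
Under the Kimura two-parameter model, d = −½ ln(1 − 2P − Q) − ¼ ln(1 − 2Q).
1 − 2P − Q = 0.566326, giving −½ ln(0.566326) = 0.284293.
1 − 2Q = 0.89796, giving −¼ ln(0.89796) = 0.026907.
d = 0.284293 + 0.026907 = 0.311200.

0.3112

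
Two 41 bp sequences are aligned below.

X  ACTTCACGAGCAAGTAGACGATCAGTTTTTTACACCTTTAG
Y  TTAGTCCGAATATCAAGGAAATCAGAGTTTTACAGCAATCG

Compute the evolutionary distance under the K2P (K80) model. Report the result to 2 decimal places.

Of 41 sites, 6 differences are transitions and 14 are transversions, so P = 6/41 ≈ 0.146341 and Q = 14/41 ≈ 0.341463.
Under the Kimura two-parameter model, d = −½ ln(1 − 2P − Q) − ¼ ln(1 − 2Q).
1 − 2P − Q = 0.365855, giving −½ ln(0.365855) = 0.502759.
1 − 2Q = 0.317074, giving −¼ ln(0.317074) = 0.287155.
d = 0.502759 + 0.287155 = 0.789914.

0.79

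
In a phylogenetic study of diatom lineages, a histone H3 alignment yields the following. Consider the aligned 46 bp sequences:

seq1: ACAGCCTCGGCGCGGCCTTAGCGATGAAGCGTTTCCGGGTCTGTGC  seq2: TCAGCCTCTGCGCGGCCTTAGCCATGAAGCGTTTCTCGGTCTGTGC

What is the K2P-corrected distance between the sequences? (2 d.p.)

0.12

Of 46 sites, 1 differences are transitions and 4 are transversions, so P = 1/46 ≈ 0.021739 and Q = 4/46 ≈ 0.086957.
Under the Kimura two-parameter model, d = −½ ln(1 − 2P − Q) − ¼ ln(1 − 2Q).
1 − 2P − Q = 0.869565, giving −½ ln(0.869565) = 0.069881.
1 − 2Q = 0.826086, giving −¼ ln(0.826086) = 0.047764.
d = 0.069881 + 0.047764 = 0.117645.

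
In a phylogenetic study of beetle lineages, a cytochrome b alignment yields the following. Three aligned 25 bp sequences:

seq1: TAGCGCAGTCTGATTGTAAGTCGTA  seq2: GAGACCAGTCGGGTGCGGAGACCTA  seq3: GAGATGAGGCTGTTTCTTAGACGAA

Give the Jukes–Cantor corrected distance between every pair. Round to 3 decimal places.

seq1–seq2: 11/25 sites differ → p = 0.44, d = −0.75 ln(1 − 0.586667) = 0.662626 ≈ 0.663.
seq1–seq3: 10/25 sites differ → p = 0.4, d = −0.75 ln(1 − 0.533333) = 0.571605 ≈ 0.572.
seq2–seq3: 10/25 sites differ → p = 0.4, d = −0.75 ln(1 − 0.533333) = 0.571605 ≈ 0.572.

d(seq1,seq2) = 0.663, d(seq1,seq3) = 0.572, d(seq2,seq3) = 0.572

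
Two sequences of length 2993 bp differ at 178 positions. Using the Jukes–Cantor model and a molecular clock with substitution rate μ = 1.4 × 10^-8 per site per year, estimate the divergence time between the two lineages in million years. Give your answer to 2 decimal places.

p = 178/2993 ≈ 0.059472.
d = −(3/4) ln(1 − 4p/3) = −0.75 ln(1 − 0.079296) = −0.75 ln(0.920704)
  = −0.75 × (-0.082617) = 0.061963 substitutions/site.
Under a molecular clock d = 2μt, so t = d/(2μ) = 0.061963 / (2 × 1.4 × 10^-8) = 2.21 million years.

2.21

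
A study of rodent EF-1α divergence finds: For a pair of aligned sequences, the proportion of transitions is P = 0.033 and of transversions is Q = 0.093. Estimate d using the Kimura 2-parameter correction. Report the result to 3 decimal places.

0.138

Under the Kimura two-parameter model, d = −½ ln(1 − 2P − Q) − ¼ ln(1 − 2Q).
1 − 2P − Q = 0.841, giving −½ ln(0.841) = 0.086582.
1 − 2Q = 0.814, giving −¼ ln(0.814) = 0.051449.
d = 0.086582 + 0.051449 = 0.138031.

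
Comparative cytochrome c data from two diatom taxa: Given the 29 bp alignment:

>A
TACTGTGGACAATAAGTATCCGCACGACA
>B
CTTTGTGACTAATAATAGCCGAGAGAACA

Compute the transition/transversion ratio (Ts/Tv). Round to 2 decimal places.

Transitions are A↔G and C↔T; transversions are all other mismatches.
Transitions: 8. Transversions: 7.
R = 8/7 = 1.142857… ≈ 1.14 (to 2 d.p.).

1.14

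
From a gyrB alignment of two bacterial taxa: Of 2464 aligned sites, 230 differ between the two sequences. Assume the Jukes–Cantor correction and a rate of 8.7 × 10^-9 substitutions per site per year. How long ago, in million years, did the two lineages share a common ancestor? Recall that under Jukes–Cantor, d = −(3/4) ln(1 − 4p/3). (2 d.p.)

5.73

p = 230/2464 ≈ 0.093344.
d = −(3/4) ln(1 − 4p/3) = −0.75 ln(1 − 0.124459) = −0.75 ln(0.875541)
  = −0.75 × (-0.132913) = 0.099685 substitutions/site.
Under a molecular clock d = 2μt, so t = d/(2μ) = 0.099685 / (2 × 8.7 × 10^-9) = 5.73 million years.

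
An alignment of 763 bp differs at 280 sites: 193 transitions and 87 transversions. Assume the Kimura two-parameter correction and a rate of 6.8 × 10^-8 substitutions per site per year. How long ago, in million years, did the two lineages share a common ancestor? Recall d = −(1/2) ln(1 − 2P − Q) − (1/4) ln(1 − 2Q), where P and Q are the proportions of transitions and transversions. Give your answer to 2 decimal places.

4.03

P = 193/763 ≈ 0.252949 and Q = 87/763 ≈ 0.114024.
Under the Kimura two-parameter model, d = −½ ln(1 − 2P − Q) − ¼ ln(1 − 2Q).
1 − 2P − Q = 0.380078, giving −½ ln(0.380078) = 0.483689.
1 − 2Q = 0.771952, giving −¼ ln(0.771952) = 0.064708.
d = 0.483689 + 0.064708 = 0.548397.
Under a molecular clock d = 2μt, so t = d/(2μ) = 0.548397 / (2 × 6.8 × 10^-8) = 4.03 million years.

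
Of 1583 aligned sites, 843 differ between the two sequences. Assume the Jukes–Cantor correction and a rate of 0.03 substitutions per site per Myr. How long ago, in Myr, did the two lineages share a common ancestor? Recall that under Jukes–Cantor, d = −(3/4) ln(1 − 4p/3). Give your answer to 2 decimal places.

p = 843/1583 ≈ 0.532533.
d = −(3/4) ln(1 − 4p/3) = −0.75 ln(1 − 0.710044) = −0.75 ln(0.289956)
  = −0.75 × (-1.238026) = 0.928520 substitutions/site.
Under a molecular clock d = 2μt, so t = d/(2μ) = 0.928520 / (2 × 0.03) = 15.48 Myr.

15.48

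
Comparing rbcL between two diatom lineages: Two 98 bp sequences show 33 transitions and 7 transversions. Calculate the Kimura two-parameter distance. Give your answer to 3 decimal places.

P = 33/98 ≈ 0.336735 and Q = 7/98 ≈ 0.071429.
Under the Kimura two-parameter model, d = −½ ln(1 − 2P − Q) − ¼ ln(1 − 2Q).
1 − 2P − Q = 0.255101, giving −½ ln(0.255101) = 0.683048.
1 − 2Q = 0.857142, giving −¼ ln(0.857142) = 0.038538.
d = 0.683048 + 0.038538 = 0.721586.

0.722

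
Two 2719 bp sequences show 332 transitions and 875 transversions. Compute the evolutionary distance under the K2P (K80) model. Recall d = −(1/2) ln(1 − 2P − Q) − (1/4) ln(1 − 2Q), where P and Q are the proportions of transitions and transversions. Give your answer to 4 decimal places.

0.6753

P = 332/2719 ≈ 0.122104 and Q = 875/2719 ≈ 0.321809.
Under the Kimura two-parameter model, d = −½ ln(1 − 2P − Q) − ¼ ln(1 − 2Q).
1 − 2P − Q = 0.433983, giving −½ ln(0.433983) = 0.417375.
1 − 2Q = 0.356382, giving −¼ ln(0.356382) = 0.257938.
d = 0.417375 + 0.257938 = 0.675313.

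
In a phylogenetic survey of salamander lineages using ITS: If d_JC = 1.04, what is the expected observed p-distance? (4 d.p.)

p = (3/4)(1 − e^(−4d/3)) = 0.75 × (1 − e^(-1.386667)) = 0.75 × (1 − 0.249907) = 0.562570.

0.5626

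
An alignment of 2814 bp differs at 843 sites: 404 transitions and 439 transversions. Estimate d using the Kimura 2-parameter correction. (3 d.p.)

P = 404/2814 ≈ 0.143568 and Q = 439/2814 ≈ 0.156006.
Under the Kimura two-parameter model, d = −½ ln(1 − 2P − Q) − ¼ ln(1 − 2Q).
1 − 2P − Q = 0.556858, giving −½ ln(0.556858) = 0.292723.
1 − 2Q = 0.687988, giving −¼ ln(0.687988) = 0.093496.
d = 0.292723 + 0.093496 = 0.386219.

0.386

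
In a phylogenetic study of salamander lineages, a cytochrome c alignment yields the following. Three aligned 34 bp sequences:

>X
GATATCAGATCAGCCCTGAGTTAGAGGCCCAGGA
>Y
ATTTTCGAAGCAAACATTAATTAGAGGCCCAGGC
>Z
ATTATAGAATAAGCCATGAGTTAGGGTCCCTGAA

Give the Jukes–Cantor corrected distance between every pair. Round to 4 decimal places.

d(X,Y) = 0.4770, d(X,Z) = 0.4234, d(Y,Z) = 0.5347

X–Y: 12/34 sites differ → p ≈ 0.352941, d = −0.75 ln(1 − 0.470588) = 0.476991 ≈ 0.4770.
X–Z: 11/34 sites differ → p ≈ 0.323529, d = −0.75 ln(1 − 0.431372) = 0.423397 ≈ 0.4234.
Y–Z: 13/34 sites differ → p ≈ 0.382353, d = −0.75 ln(1 − 0.509804) = 0.534712 ≈ 0.5347.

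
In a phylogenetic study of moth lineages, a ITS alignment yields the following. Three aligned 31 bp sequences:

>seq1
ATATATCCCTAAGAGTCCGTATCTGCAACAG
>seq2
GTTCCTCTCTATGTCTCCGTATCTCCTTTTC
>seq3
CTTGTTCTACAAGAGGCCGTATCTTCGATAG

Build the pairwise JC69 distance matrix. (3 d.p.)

seq1–seq2: 14/31 sites differ → p ≈ 0.451613, d = −0.75 ln(1 − 0.602151) = 0.691262 ≈ 0.691.
seq1–seq3: 11/31 sites differ → p ≈ 0.354839, d = −0.75 ln(1 − 0.473119) = 0.480585 ≈ 0.481.
seq2–seq3: 14/31 sites differ → p ≈ 0.451613, d = −0.75 ln(1 − 0.602151) = 0.691262 ≈ 0.691.

d(seq1,seq2) = 0.691, d(seq1,seq3) = 0.481, d(seq2,seq3) = 0.691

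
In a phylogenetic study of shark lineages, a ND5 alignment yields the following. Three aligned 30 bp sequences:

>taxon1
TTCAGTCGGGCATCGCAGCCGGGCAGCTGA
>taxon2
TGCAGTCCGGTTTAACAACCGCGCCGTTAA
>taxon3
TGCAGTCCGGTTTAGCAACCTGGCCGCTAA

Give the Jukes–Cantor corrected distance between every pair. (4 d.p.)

d(taxon1,taxon2) = 0.5034, d(taxon1,taxon3) = 0.3831, d(taxon2,taxon3) = 0.1468

taxon1–taxon2: 11/30 sites differ → p ≈ 0.366667, d = −0.75 ln(1 − 0.488889) = 0.503376 ≈ 0.5034.
taxon1–taxon3: 9/30 sites differ → p = 0.3, d = −0.75 ln(1 − 0.4) = 0.383119 ≈ 0.3831.
taxon2–taxon3: 4/30 sites differ → p ≈ 0.133333, d = −0.75 ln(1 − 0.177777) = 0.146808 ≈ 0.1468.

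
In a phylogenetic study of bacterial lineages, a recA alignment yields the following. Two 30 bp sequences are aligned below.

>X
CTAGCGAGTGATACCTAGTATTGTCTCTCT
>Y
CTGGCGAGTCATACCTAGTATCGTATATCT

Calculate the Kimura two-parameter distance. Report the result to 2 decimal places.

0.19

Of 30 sites, 2 differences are transitions and 3 are transversions, so P = 2/30 ≈ 0.066667 and Q = 3/30 = 0.1.
Under the Kimura two-parameter model, d = −½ ln(1 − 2P − Q) − ¼ ln(1 − 2Q).
1 − 2P − Q = 0.766666, giving −½ ln(0.766666) = 0.132852.
1 − 2Q = 0.8, giving −¼ ln(0.8) = 0.055786.
d = 0.132852 + 0.055786 = 0.188638.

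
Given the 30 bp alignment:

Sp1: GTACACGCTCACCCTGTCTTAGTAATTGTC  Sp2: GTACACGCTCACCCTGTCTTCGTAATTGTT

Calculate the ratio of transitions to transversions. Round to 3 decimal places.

1.000

Transitions are A↔G and C↔T; transversions are all other mismatches.
Transitions: 1. Transversions: 1.
R = 1/1 = 1.000.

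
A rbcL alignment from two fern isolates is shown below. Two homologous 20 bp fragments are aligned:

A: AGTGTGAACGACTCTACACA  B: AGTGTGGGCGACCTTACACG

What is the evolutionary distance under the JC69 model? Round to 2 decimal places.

The sequences differ at 5 of 20 sites (7, 8, 13, 14, 20), so p = 5/20 = 0.25.
d = −(3/4) ln(1 − 4p/3) = −0.75 ln(1 − 0.333333) = −0.75 ln(0.666667)
  = −0.75 × (-0.405465) = 0.304099 substitutions/site.

0.30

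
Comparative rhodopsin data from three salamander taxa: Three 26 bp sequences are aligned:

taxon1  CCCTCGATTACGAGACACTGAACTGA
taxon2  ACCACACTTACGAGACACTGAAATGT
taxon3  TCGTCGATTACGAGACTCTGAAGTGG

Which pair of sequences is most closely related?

taxon1 and taxon3

taxon1–taxon2: 6/26 differ, p = 0.231, d = 0.276.
taxon1–taxon3: 5/26 differ, p = 0.192, d = 0.222.
taxon2–taxon3: 8/26 differ, p = 0.308, d = 0.396.
The smallest distance is between taxon1 and taxon3.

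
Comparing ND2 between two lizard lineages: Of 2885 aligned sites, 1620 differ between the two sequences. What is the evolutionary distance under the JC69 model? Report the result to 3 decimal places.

1.036

p = 1620/2885 ≈ 0.561525.
d = −(3/4) ln(1 − 4p/3) = −0.75 ln(1 − 0.7487) = −0.75 ln(0.2513)
  = −0.75 × (-1.381108) = 1.035831 substitutions/site.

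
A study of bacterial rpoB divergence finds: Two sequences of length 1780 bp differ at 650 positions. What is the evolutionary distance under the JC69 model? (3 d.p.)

0.500

p = 650/1780 ≈ 0.365169.
d = −(3/4) ln(1 − 4p/3) = −0.75 ln(1 − 0.486892) = −0.75 ln(0.513108)
  = −0.75 × (-0.667269) = 0.500452 substitutions/site.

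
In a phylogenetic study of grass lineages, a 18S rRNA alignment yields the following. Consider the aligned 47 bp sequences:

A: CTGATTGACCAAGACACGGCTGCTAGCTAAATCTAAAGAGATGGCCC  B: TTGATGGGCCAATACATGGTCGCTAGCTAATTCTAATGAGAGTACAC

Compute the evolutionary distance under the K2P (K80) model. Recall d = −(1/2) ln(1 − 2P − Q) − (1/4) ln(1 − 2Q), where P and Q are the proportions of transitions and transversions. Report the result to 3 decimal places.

Of 47 sites, 6 differences are transitions and 7 are transversions, so P = 6/47 ≈ 0.12766 and Q = 7/47 ≈ 0.148936.
Under the Kimura two-parameter model, d = −½ ln(1 − 2P − Q) − ¼ ln(1 − 2Q).
1 − 2P − Q = 0.595744, giving −½ ln(0.595744) = 0.258972.
1 − 2Q = 0.702128, giving −¼ ln(0.702128) = 0.088410.
d = 0.258972 + 0.088410 = 0.347382.

0.347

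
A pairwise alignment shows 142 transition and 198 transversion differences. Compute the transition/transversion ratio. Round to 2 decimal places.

0.72

R = 142/198 = 0.717171… ≈ 0.72 (to 2 d.p.).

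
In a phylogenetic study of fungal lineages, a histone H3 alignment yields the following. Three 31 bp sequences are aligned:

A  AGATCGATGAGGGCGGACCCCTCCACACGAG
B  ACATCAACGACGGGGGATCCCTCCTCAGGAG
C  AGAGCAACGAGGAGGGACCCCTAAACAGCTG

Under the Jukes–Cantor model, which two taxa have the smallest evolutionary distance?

A–B: 8/31 differ, p = 0.258, d = 0.316.
A–C: 10/31 differ, p = 0.323, d = 0.422.
B–C: 10/31 differ, p = 0.323, d = 0.422.
The smallest distance is between A and B.

A and B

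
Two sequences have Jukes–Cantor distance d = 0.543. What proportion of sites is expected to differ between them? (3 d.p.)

p = (3/4)(1 − e^(−4d/3)) = 0.75 × (1 − e^(-0.724)) = 0.75 × (1 − 0.484809) = 0.386393.

0.386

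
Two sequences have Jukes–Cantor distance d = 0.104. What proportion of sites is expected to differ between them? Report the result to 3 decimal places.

p = (3/4)(1 − e^(−4d/3)) = 0.75 × (1 − e^(-0.138667)) = 0.75 × (1 − 0.870518) = 0.097112.

0.097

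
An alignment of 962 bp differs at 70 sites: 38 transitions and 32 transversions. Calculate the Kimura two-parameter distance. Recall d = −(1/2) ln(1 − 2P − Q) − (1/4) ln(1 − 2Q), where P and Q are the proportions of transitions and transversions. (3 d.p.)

P = 38/962 ≈ 0.039501 and Q = 32/962 ≈ 0.033264.
Under the Kimura two-parameter model, d = −½ ln(1 − 2P − Q) − ¼ ln(1 − 2Q).
1 − 2P − Q = 0.887734, giving −½ ln(0.887734) = 0.059542.
1 − 2Q = 0.933472, giving −¼ ln(0.933472) = 0.017211.
d = 0.059542 + 0.017211 = 0.076753.

0.077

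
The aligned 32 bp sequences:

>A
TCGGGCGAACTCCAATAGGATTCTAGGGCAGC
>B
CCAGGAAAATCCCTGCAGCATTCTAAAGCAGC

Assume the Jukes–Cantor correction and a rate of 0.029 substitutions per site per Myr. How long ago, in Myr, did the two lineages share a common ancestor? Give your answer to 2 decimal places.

8.96

The sequences differ at 12 of 32 sites, so p = 12/32 = 0.375.
d = −(3/4) ln(1 − 4p/3) = −0.75 ln(1 − 0.5) = −0.75 ln(0.5)
  = −0.75 × (-0.693147) = 0.519860 substitutions/site.
Under a molecular clock d = 2μt, so t = d/(2μ) = 0.519860 / (2 × 0.029) = 8.96 Myr.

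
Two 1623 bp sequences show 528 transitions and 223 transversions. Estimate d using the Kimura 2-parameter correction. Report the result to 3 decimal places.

0.856

P = 528/1623 ≈ 0.325323 and Q = 223/1623 ≈ 0.1374.
Under the Kimura two-parameter model, d = −½ ln(1 − 2P − Q) − ¼ ln(1 − 2Q).
1 − 2P − Q = 0.211954, giving −½ ln(0.211954) = 0.775693.
1 − 2Q = 0.7252, giving −¼ ln(0.7252) = 0.080327.
d = 0.775693 + 0.080327 = 0.856020.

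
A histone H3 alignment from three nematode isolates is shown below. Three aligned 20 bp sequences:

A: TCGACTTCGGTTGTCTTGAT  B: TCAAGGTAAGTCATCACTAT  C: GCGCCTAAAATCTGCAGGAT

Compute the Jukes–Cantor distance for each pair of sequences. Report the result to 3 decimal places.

d(A,B) = 0.824, d(A,C) = 0.991, d(B,C) = 0.991

A–B: 10/20 sites differ → p = 0.5, d = −0.75 ln(1 − 0.666667) = 0.823960 ≈ 0.824.
A–C: 11/20 sites differ → p = 0.55, d = −0.75 ln(1 − 0.733333) = 0.991316 ≈ 0.991.
B–C: 11/20 sites differ → p = 0.55, d = −0.75 ln(1 − 0.733333) = 0.991316 ≈ 0.991.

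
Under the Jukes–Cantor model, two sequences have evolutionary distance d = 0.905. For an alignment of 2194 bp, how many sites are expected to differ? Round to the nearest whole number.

Invert JC69: p = (3/4)(1 − e^(−4d/3)) = 0.75 × (1 − e^(-1.206667)) = 0.75 × (1 − 0.299193) = 0.525605.
Expected differing sites = pL ≈ 0.525605 × 2194 = 1153.17737 ≈ 1153.

1153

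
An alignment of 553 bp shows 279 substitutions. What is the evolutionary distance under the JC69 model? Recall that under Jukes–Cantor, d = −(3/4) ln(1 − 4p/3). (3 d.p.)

p = 279/553 ≈ 0.504521.
d = −(3/4) ln(1 − 4p/3) = −0.75 ln(1 − 0.672695) = −0.75 ln(0.327305)
  = −0.75 × (-1.116863) = 0.837647 substitutions/site.

0.838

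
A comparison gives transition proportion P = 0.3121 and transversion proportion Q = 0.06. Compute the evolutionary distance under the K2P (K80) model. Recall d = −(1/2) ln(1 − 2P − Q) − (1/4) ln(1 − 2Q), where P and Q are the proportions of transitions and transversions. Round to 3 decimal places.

Under the Kimura two-parameter model, d = −½ ln(1 − 2P − Q) − ¼ ln(1 − 2Q).
1 − 2P − Q = 0.3158, giving −½ ln(0.3158) = 0.576323.
1 − 2Q = 0.88, giving −¼ ln(0.88) = 0.031958.
d = 0.576323 + 0.031958 = 0.608281.

0.608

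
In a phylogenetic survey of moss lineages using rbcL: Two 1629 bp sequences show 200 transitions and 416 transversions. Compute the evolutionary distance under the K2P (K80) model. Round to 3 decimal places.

P = 200/1629 ≈ 0.122775 and Q = 416/1629 ≈ 0.255371.
Under the Kimura two-parameter model, d = −½ ln(1 − 2P − Q) − ¼ ln(1 − 2Q).
1 − 2P − Q = 0.499079, giving −½ ln(0.499079) = 0.347495.
1 − 2Q = 0.489258, giving −¼ ln(0.489258) = 0.178716.
d = 0.347495 + 0.178716 = 0.526211.

0.526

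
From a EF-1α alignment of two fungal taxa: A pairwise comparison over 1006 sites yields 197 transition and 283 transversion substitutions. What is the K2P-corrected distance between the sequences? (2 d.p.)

P = 197/1006 ≈ 0.195825 and Q = 283/1006 ≈ 0.281312.
Under the Kimura two-parameter model, d = −½ ln(1 − 2P − Q) − ¼ ln(1 − 2Q).
1 − 2P − Q = 0.327038, giving −½ ln(0.327038) = 0.558839.
1 − 2Q = 0.437376, giving −¼ ln(0.437376) = 0.206741.
d = 0.558839 + 0.206741 = 0.765580.

0.77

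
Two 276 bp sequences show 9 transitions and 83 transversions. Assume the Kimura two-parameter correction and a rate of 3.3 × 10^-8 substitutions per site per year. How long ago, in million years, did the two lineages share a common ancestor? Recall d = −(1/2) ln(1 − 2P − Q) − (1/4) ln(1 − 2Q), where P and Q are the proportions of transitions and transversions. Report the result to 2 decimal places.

6.94

P = 9/276 ≈ 0.032609 and Q = 83/276 ≈ 0.300725.
Under the Kimura two-parameter model, d = −½ ln(1 − 2P − Q) − ¼ ln(1 − 2Q).
1 − 2P − Q = 0.634057, giving −½ ln(0.634057) = 0.227808.
1 − 2Q = 0.39855, giving −¼ ln(0.39855) = 0.229981.
d = 0.227808 + 0.229981 = 0.457789.
Under a molecular clock d = 2μt, so t = d/(2μ) = 0.457789 / (2 × 3.3 × 10^-8) = 6.94 million years.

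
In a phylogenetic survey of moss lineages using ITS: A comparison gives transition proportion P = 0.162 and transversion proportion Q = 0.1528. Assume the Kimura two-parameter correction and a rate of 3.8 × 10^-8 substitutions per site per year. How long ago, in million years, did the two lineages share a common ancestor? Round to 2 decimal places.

Under the Kimura two-parameter model, d = −½ ln(1 − 2P − Q) − ¼ ln(1 − 2Q).
1 − 2P − Q = 0.5232, giving −½ ln(0.5232) = 0.323896.
1 − 2Q = 0.6944, giving −¼ ln(0.6944) = 0.091177.
d = 0.323896 + 0.091177 = 0.415073.
Under a molecular clock d = 2μt, so t = d/(2μ) = 0.415073 / (2 × 3.8 × 10^-8) = 5.46 million years.

5.46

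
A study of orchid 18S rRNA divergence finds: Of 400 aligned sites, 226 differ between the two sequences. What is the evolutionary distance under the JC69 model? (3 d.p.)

p = 226/400 = 0.565.
d = −(3/4) ln(1 − 4p/3) = −0.75 ln(1 − 0.753333) = −0.75 ln(0.246667)
  = −0.75 × (-1.399716) = 1.049787 substitutions/site.

1.050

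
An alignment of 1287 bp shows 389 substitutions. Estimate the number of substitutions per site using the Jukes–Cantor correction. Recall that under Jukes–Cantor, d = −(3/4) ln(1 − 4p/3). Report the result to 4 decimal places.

0.3869

p = 389/1287 ≈ 0.302253.
d = −(3/4) ln(1 − 4p/3) = −0.75 ln(1 − 0.403004) = −0.75 ln(0.596996)
  = −0.75 × (-0.515845) = 0.386884 substitutions/site.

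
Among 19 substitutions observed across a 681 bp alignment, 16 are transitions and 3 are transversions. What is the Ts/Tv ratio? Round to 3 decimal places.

R = 16/3 = 5.333333… ≈ 5.333 (to 3 d.p.).

5.333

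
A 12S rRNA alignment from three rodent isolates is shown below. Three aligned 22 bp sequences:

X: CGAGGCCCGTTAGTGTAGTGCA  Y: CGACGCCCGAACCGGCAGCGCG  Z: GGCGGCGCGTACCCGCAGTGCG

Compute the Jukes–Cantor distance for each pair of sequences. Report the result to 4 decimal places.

X–Y: 9/22 sites differ → p ≈ 0.409091, d = −0.75 ln(1 − 0.545455) = 0.591344 ≈ 0.5913.
X–Z: 9/22 sites differ → p ≈ 0.409091, d = −0.75 ln(1 − 0.545455) = 0.591344 ≈ 0.5913.
Y–Z: 7/22 sites differ → p ≈ 0.318182, d = −0.75 ln(1 − 0.424243) = 0.414052 ≈ 0.4141.

d(X,Y) = 0.5913, d(X,Z) = 0.5913, d(Y,Z) = 0.4141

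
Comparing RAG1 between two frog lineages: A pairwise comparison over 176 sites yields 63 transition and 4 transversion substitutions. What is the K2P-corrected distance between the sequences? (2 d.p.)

P = 63/176 ≈ 0.357955 and Q = 4/176 ≈ 0.022727.
Under the Kimura two-parameter model, d = −½ ln(1 − 2P − Q) − ¼ ln(1 − 2Q).
1 − 2P − Q = 0.261363, giving −½ ln(0.261363) = 0.670923.
1 − 2Q = 0.954546, giving −¼ ln(0.954546) = 0.011630.
d = 0.670923 + 0.011630 = 0.682553.

0.68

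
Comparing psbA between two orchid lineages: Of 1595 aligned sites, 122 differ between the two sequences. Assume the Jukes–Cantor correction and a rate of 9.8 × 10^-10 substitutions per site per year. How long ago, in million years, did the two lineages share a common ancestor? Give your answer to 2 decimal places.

p = 122/1595 ≈ 0.076489.
d = −(3/4) ln(1 − 4p/3) = −0.75 ln(1 − 0.101985) = −0.75 ln(0.898015)
  = −0.75 × (-0.107569) = 0.080677 substitutions/site.
Under a molecular clock d = 2μt, so t = d/(2μ) = 0.080677 / (2 × 9.8 × 10^-10) = 41.16 million years.

41.16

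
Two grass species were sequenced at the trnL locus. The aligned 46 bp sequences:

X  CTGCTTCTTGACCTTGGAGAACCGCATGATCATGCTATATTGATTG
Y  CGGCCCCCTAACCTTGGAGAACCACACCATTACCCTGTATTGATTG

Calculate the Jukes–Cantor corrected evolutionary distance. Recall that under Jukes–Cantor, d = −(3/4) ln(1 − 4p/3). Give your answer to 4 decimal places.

The sequences differ at 12 of 46 sites, so p = 12/46 ≈ 0.26087.
d = −(3/4) ln(1 − 4p/3) = −0.75 ln(1 − 0.347827) = −0.75 ln(0.652173)
  = −0.75 × (-0.427445) = 0.320584 substitutions/site.

0.3206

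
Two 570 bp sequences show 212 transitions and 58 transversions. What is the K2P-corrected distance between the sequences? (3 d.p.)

0.991

P = 212/570 ≈ 0.37193 and Q = 58/570 ≈ 0.101754.
Under the Kimura two-parameter model, d = −½ ln(1 − 2P − Q) − ¼ ln(1 − 2Q).
1 − 2P − Q = 0.154386, giving −½ ln(0.154386) = 0.934150.
1 − 2Q = 0.796492, giving −¼ ln(0.796492) = 0.056885.
d = 0.934150 + 0.056885 = 0.991035.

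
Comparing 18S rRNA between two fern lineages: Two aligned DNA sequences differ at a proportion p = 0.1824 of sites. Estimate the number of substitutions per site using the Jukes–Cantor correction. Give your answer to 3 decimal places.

d = −(3/4) ln(1 − 4p/3) = −0.75 ln(1 − 0.2432) = −0.75 ln(0.7568)
  = −0.75 × (-0.278656) = 0.208992 substitutions/site.

0.209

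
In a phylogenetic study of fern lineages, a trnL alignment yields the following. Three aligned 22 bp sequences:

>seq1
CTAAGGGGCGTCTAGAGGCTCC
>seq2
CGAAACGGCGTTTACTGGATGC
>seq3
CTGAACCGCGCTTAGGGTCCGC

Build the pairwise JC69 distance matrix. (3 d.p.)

d(seq1,seq2) = 0.497, d(seq1,seq3) = 0.699, d(seq2,seq3) = 0.591

seq1–seq2: 8/22 sites differ → p ≈ 0.363636, d = −0.75 ln(1 − 0.484848) = 0.497470 ≈ 0.497.
seq1–seq3: 10/22 sites differ → p ≈ 0.454545, d = −0.75 ln(1 − 0.60606) = 0.698667 ≈ 0.699.
seq2–seq3: 9/22 sites differ → p ≈ 0.409091, d = −0.75 ln(1 − 0.545455) = 0.591344 ≈ 0.591.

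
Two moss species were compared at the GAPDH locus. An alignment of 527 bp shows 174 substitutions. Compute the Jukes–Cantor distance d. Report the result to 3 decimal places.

p = 174/527 ≈ 0.330171.
d = −(3/4) ln(1 − 4p/3) = −0.75 ln(1 − 0.440228) = −0.75 ln(0.559772)
  = −0.75 × (-0.580226) = 0.435170 substitutions/site.

0.435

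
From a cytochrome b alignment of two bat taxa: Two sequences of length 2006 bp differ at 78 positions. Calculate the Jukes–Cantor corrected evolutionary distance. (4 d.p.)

p = 78/2006 ≈ 0.038883.
d = −(3/4) ln(1 − 4p/3) = −0.75 ln(1 − 0.051844) = −0.75 ln(0.948156)
  = −0.75 × (-0.053236) = 0.039927 substitutions/site.

0.0399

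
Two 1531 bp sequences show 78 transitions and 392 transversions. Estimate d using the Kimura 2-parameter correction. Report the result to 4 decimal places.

0.4009

P = 78/1531 ≈ 0.050947 and Q = 392/1531 ≈ 0.256042.
Under the Kimura two-parameter model, d = −½ ln(1 − 2P − Q) − ¼ ln(1 − 2Q).
1 − 2P − Q = 0.642064, giving −½ ln(0.642064) = 0.221534.
1 − 2Q = 0.487916, giving −¼ ln(0.487916) = 0.179403.
d = 0.221534 + 0.179403 = 0.400937.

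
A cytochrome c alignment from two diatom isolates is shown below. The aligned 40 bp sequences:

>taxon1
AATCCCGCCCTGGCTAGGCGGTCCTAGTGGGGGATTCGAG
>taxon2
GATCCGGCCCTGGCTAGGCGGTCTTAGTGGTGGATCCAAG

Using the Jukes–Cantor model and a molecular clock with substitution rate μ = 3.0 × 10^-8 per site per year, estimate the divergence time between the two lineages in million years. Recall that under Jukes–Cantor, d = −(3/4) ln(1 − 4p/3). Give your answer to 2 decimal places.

The sequences differ at 6 of 40 sites (1, 6, 24, 31, 36, 38), so p = 6/40 = 0.15.
d = −(3/4) ln(1 − 4p/3) = −0.75 ln(1 − 0.2) = −0.75 ln(0.8)
  = −0.75 × (-0.223144) = 0.167358 substitutions/site.
Under a molecular clock d = 2μt, so t = d/(2μ) = 0.167358 / (2 × 3.0 × 10^-8) = 2.79 million years.

2.79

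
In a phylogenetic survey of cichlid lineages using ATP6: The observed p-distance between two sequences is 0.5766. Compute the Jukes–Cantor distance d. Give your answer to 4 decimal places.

1.0984

d = −(3/4) ln(1 − 4p/3) = −0.75 ln(1 − 0.7688) = −0.75 ln(0.2312)
  = −0.75 × (-1.464472) = 1.098354 substitutions/site.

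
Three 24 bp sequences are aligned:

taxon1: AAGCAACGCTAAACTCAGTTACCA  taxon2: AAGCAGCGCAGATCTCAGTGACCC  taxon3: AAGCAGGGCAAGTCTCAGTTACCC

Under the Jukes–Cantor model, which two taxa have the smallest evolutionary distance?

taxon1–taxon2: 6/24 differ, p = 0.250, d = 0.304.
taxon1–taxon3: 6/24 differ, p = 0.250, d = 0.304.
taxon2–taxon3: 4/24 differ, p = 0.167, d = 0.188.
The smallest distance is between taxon2 and taxon3.

taxon2 and taxon3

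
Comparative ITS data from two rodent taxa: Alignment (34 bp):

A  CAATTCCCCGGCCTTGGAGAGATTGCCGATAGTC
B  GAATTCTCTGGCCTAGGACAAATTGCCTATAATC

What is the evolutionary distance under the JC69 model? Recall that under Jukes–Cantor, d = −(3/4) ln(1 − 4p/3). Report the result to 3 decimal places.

The sequences differ at 8 of 34 sites (1, 7, 9, 15, 19, 21, 28, 32), so p = 8/34 ≈ 0.235294.
d = −(3/4) ln(1 − 4p/3) = −0.75 ln(1 − 0.313725) = −0.75 ln(0.686275)
  = −0.75 × (-0.376477) = 0.282358 substitutions/site.

0.282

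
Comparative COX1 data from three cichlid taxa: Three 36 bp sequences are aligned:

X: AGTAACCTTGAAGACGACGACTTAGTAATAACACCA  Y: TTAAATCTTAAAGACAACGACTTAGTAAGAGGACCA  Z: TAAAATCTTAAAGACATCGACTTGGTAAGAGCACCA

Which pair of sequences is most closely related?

Y and Z

X–Y: 9/36 differ, p = 0.250, d = 0.304.
X–Z: 10/36 differ, p = 0.278, d = 0.347.
Y–Z: 4/36 differ, p = 0.111, d = 0.120.
The smallest distance is between Y and Z.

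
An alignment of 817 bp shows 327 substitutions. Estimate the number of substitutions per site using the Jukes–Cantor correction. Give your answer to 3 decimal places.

0.572

p = 327/817 ≈ 0.400245.
d = −(3/4) ln(1 − 4p/3) = −0.75 ln(1 − 0.53366) = −0.75 ln(0.46634)
  = −0.75 × (-0.762840) = 0.572130 substitutions/site.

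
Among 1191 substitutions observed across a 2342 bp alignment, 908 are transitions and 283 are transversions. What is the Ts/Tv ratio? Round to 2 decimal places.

3.21

R = 908/283 = 3.208480… ≈ 3.21 (to 2 d.p.).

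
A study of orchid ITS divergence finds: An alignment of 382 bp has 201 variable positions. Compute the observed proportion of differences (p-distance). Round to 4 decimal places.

0.5262

p = 201/382 = 0.526178… ≈ 0.5262 (to 4 d.p.).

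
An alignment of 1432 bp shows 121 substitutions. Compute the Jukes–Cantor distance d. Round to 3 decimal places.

p = 121/1432 ≈ 0.084497.
d = −(3/4) ln(1 − 4p/3) = −0.75 ln(1 − 0.112663) = −0.75 ln(0.887337)
  = −0.75 × (-0.119530) = 0.089648 substitutions/site.

0.090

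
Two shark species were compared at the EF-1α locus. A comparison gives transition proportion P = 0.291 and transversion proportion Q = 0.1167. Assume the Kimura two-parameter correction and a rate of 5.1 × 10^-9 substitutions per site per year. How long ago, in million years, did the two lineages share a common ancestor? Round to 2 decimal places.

Under the Kimura two-parameter model, d = −½ ln(1 − 2P − Q) − ¼ ln(1 − 2Q).
1 − 2P − Q = 0.3013, giving −½ ln(0.3013) = 0.599824.
1 − 2Q = 0.7666, giving −¼ ln(0.7666) = 0.066448.
d = 0.599824 + 0.066448 = 0.666272.
Under a molecular clock d = 2μt, so t = d/(2μ) = 0.666272 / (2 × 5.1 × 10^-9) = 65.32 million years.

65.32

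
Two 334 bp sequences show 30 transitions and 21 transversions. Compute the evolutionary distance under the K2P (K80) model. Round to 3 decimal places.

0.172

P = 30/334 ≈ 0.08982 and Q = 21/334 ≈ 0.062874.
Under the Kimura two-parameter model, d = −½ ln(1 − 2P − Q) − ¼ ln(1 − 2Q).
1 − 2P − Q = 0.757486, giving −½ ln(0.757486) = 0.138875.
1 − 2Q = 0.874252, giving −¼ ln(0.874252) = 0.033597.
d = 0.138875 + 0.033597 = 0.172472.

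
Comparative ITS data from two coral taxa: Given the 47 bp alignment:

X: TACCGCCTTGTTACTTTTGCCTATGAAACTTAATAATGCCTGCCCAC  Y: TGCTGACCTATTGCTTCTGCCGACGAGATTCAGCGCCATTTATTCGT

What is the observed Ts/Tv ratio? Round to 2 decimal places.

7.33

Transitions are A↔G and C↔T; transversions are all other mismatches.
Transitions: 22. Transversions: 3.
R = 22/3 = 7.333333… ≈ 7.33 (to 2 d.p.).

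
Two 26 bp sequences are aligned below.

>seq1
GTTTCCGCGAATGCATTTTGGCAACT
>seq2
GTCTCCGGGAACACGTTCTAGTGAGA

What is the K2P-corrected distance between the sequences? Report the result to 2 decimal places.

0.72

Of 26 sites, 8 differences are transitions and 3 are transversions, so P = 8/26 ≈ 0.307692 and Q = 3/26 ≈ 0.115385.
Under the Kimura two-parameter model, d = −½ ln(1 − 2P − Q) − ¼ ln(1 − 2Q).
1 − 2P − Q = 0.269231, giving −½ ln(0.269231) = 0.656093.
1 − 2Q = 0.76923, giving −¼ ln(0.76923) = 0.065591.
d = 0.656093 + 0.065591 = 0.721684.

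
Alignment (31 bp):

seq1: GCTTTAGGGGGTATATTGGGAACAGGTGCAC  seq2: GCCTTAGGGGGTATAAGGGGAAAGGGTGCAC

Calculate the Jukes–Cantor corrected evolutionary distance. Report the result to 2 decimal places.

The sequences differ at 5 of 31 sites (3, 16, 17, 23, 24), so p = 5/31 ≈ 0.16129.
d = −(3/4) ln(1 − 4p/3) = −0.75 ln(1 − 0.215053) = −0.75 ln(0.784947)
  = −0.75 × (-0.242139) = 0.181604 substitutions/site.

0.18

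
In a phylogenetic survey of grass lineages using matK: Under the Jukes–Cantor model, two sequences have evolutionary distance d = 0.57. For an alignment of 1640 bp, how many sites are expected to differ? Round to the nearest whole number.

655

Invert JC69: p = (3/4)(1 − e^(−4d/3)) = 0.75 × (1 − e^(-0.76)) = 0.75 × (1 − 0.467666) = 0.399251.
Expected differing sites = pL ≈ 0.399251 × 1640 = 654.77164 ≈ 655.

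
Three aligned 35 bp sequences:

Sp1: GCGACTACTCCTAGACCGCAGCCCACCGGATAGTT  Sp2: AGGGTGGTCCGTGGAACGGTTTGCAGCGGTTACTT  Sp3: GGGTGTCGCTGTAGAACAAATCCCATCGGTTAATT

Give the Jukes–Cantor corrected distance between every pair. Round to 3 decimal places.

d(Sp1,Sp2) = 0.965, d(Sp1,Sp3) = 0.635, d(Sp2,Sp3) = 0.635

Sp1–Sp2: 19/35 sites differ → p ≈ 0.542857, d = −0.75 ln(1 − 0.723809) = 0.964997 ≈ 0.965.
Sp1–Sp3: 15/35 sites differ → p ≈ 0.428571, d = −0.75 ln(1 − 0.571428) = 0.635472 ≈ 0.635.
Sp2–Sp3: 15/35 sites differ → p ≈ 0.428571, d = −0.75 ln(1 − 0.571428) = 0.635472 ≈ 0.635.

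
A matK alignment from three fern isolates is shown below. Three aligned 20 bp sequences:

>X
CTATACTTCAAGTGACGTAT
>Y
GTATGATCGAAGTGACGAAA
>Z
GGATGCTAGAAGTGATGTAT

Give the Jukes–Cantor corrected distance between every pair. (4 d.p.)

d(X,Y) = 0.4715, d(X,Z) = 0.3831, d(Y,Z) = 0.3831

X–Y: 7/20 sites differ → p = 0.35, d = −0.75 ln(1 − 0.466667) = 0.471457 ≈ 0.4715.
X–Z: 6/20 sites differ → p = 0.3, d = −0.75 ln(1 − 0.4) = 0.383119 ≈ 0.3831.
Y–Z: 6/20 sites differ → p = 0.3, d = −0.75 ln(1 − 0.4) = 0.383119 ≈ 0.3831.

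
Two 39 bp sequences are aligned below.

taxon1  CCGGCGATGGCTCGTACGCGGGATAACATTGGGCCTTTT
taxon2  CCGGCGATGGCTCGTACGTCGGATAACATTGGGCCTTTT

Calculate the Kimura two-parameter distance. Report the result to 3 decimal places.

0.053

Of 39 sites, 1 differences are transitions and 1 are transversions, so P = 1/39 ≈ 0.025641 and Q = 1/39 ≈ 0.025641.
Under the Kimura two-parameter model, d = −½ ln(1 − 2P − Q) − ¼ ln(1 − 2Q).
1 − 2P − Q = 0.923077, giving −½ ln(0.923077) = 0.040021.
1 − 2Q = 0.948718, giving −¼ ln(0.948718) = 0.013161.
d = 0.040021 + 0.013161 = 0.053182.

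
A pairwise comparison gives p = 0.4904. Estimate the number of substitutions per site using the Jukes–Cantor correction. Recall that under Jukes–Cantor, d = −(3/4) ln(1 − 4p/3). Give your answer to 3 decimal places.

0.796

d = −(3/4) ln(1 − 4p/3) = −0.75 ln(1 − 0.653867) = −0.75 ln(0.346133)
  = −0.75 × (-1.060932) = 0.795699 substitutions/site.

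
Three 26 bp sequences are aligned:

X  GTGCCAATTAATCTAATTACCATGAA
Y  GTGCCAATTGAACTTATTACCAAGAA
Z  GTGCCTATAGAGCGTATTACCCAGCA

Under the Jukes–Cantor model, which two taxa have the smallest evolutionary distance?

X and Y

X–Y: 4/26 differ, p = 0.154, d = 0.172.
X–Z: 9/26 differ, p = 0.346, d = 0.464.
Y–Z: 6/26 differ, p = 0.231, d = 0.276.
The smallest distance is between X and Y.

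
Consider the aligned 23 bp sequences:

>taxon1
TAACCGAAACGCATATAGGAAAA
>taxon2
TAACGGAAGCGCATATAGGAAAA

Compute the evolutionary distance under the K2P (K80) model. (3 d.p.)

Of 23 sites, 1 differences are transitions and 1 are transversions, so P = 1/23 ≈ 0.043478 and Q = 1/23 ≈ 0.043478.
Under the Kimura two-parameter model, d = −½ ln(1 − 2P − Q) − ¼ ln(1 − 2Q).
1 − 2P − Q = 0.869566, giving −½ ln(0.869566) = 0.069881.
1 − 2Q = 0.913044, giving −¼ ln(0.913044) = 0.022743.
d = 0.069881 + 0.022743 = 0.092624.

0.093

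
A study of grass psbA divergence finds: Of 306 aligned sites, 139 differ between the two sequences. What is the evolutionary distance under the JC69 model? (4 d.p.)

p = 139/306 ≈ 0.454248.
d = −(3/4) ln(1 − 4p/3) = −0.75 ln(1 − 0.605664) = −0.75 ln(0.394336)
  = −0.75 × (-0.930552) = 0.697914 substitutions/site.

0.6979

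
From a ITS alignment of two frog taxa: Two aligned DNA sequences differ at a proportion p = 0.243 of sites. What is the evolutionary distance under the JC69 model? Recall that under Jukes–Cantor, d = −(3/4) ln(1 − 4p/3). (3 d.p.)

d = −(3/4) ln(1 − 4p/3) = −0.75 ln(1 − 0.324) = −0.75 ln(0.676)
  = −0.75 × (-0.391562) = 0.293672 substitutions/site.

0.294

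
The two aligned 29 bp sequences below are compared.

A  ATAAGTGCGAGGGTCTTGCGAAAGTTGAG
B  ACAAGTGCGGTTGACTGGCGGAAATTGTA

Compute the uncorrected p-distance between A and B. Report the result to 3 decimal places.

The sequences differ at 10 of 29 positions (sites 2, 10, 11, 12, 14, 17, 21, 24, 28, 29).
p = 10/29 = 0.344827… ≈ 0.345 (to 3 d.p.).

0.345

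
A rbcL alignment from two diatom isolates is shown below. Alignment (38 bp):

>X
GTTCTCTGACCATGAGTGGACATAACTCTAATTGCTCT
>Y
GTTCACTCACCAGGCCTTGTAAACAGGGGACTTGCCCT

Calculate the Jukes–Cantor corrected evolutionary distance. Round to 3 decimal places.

The sequences differ at 16 of 38 sites, so p = 16/38 ≈ 0.421053.
d = −(3/4) ln(1 − 4p/3) = −0.75 ln(1 − 0.561404) = −0.75 ln(0.438596)
  = −0.75 × (-0.824177) = 0.618133 substitutions/site.

0.618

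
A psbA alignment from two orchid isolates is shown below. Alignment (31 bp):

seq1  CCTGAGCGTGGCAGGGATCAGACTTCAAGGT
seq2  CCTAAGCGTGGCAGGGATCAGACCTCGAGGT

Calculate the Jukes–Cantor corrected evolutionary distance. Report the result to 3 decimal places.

The sequences differ at 3 of 31 sites (4, 24, 27), so p = 3/31 ≈ 0.096774.
d = −(3/4) ln(1 − 4p/3) = −0.75 ln(1 − 0.129032) = −0.75 ln(0.870968)
  = −0.75 × (-0.138150) = 0.103613 substitutions/site.

0.104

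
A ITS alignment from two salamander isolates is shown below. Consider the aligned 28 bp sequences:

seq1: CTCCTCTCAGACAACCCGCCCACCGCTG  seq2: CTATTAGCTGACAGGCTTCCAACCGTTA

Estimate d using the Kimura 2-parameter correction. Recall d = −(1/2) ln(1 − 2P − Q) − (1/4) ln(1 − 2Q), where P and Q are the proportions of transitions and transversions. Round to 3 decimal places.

0.640

Of 28 sites, 5 differences are transitions and 7 are transversions, so P = 5/28 ≈ 0.178571 and Q = 7/28 = 0.25.
Under the Kimura two-parameter model, d = −½ ln(1 − 2P − Q) − ¼ ln(1 − 2Q).
1 − 2P − Q = 0.392858, giving −½ ln(0.392858) = 0.467154.
1 − 2Q = 0.5, giving −¼ ln(0.5) = 0.173287.
d = 0.467154 + 0.173287 = 0.640441.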